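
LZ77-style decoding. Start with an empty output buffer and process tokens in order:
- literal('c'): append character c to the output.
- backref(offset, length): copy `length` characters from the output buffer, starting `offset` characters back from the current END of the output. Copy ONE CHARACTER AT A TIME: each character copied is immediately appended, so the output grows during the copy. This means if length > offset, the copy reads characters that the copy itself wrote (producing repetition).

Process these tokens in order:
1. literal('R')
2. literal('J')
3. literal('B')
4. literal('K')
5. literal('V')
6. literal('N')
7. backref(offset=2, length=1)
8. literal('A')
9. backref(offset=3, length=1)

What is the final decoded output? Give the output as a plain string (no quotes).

Token 1: literal('R'). Output: "R"
Token 2: literal('J'). Output: "RJ"
Token 3: literal('B'). Output: "RJB"
Token 4: literal('K'). Output: "RJBK"
Token 5: literal('V'). Output: "RJBKV"
Token 6: literal('N'). Output: "RJBKVN"
Token 7: backref(off=2, len=1). Copied 'V' from pos 4. Output: "RJBKVNV"
Token 8: literal('A'). Output: "RJBKVNVA"
Token 9: backref(off=3, len=1). Copied 'N' from pos 5. Output: "RJBKVNVAN"

Answer: RJBKVNVAN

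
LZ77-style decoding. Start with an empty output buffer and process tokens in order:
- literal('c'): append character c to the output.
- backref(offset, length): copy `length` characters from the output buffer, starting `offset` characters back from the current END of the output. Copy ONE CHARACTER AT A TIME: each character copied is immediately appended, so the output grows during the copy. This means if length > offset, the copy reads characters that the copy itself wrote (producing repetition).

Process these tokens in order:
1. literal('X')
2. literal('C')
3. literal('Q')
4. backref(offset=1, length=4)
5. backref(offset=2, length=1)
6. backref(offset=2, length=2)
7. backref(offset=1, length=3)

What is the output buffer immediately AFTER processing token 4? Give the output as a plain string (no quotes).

Token 1: literal('X'). Output: "X"
Token 2: literal('C'). Output: "XC"
Token 3: literal('Q'). Output: "XCQ"
Token 4: backref(off=1, len=4) (overlapping!). Copied 'QQQQ' from pos 2. Output: "XCQQQQQ"

Answer: XCQQQQQ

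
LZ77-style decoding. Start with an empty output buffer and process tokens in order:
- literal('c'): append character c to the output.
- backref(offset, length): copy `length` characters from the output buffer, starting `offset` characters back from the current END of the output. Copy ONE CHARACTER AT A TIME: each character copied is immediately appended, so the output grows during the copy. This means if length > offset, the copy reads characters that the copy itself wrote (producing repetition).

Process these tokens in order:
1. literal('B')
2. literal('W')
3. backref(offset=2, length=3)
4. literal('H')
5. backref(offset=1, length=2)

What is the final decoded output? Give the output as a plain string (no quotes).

Token 1: literal('B'). Output: "B"
Token 2: literal('W'). Output: "BW"
Token 3: backref(off=2, len=3) (overlapping!). Copied 'BWB' from pos 0. Output: "BWBWB"
Token 4: literal('H'). Output: "BWBWBH"
Token 5: backref(off=1, len=2) (overlapping!). Copied 'HH' from pos 5. Output: "BWBWBHHH"

Answer: BWBWBHHH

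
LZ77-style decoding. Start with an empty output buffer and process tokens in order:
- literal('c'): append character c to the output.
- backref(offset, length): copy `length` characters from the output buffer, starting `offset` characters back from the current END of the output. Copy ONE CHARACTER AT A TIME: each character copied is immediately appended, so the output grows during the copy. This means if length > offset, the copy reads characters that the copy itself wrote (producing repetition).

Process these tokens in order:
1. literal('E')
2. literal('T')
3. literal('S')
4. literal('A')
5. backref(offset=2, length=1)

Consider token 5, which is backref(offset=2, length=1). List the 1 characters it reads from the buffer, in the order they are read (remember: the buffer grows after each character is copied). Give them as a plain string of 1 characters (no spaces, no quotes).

Token 1: literal('E'). Output: "E"
Token 2: literal('T'). Output: "ET"
Token 3: literal('S'). Output: "ETS"
Token 4: literal('A'). Output: "ETSA"
Token 5: backref(off=2, len=1). Buffer before: "ETSA" (len 4)
  byte 1: read out[2]='S', append. Buffer now: "ETSAS"

Answer: S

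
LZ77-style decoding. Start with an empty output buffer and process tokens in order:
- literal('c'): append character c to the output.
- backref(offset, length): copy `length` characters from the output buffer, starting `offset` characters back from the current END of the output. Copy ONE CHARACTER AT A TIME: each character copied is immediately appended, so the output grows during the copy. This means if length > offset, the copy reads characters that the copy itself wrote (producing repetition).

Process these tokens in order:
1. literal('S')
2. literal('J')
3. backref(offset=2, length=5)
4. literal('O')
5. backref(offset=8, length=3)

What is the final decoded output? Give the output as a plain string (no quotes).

Token 1: literal('S'). Output: "S"
Token 2: literal('J'). Output: "SJ"
Token 3: backref(off=2, len=5) (overlapping!). Copied 'SJSJS' from pos 0. Output: "SJSJSJS"
Token 4: literal('O'). Output: "SJSJSJSO"
Token 5: backref(off=8, len=3). Copied 'SJS' from pos 0. Output: "SJSJSJSOSJS"

Answer: SJSJSJSOSJS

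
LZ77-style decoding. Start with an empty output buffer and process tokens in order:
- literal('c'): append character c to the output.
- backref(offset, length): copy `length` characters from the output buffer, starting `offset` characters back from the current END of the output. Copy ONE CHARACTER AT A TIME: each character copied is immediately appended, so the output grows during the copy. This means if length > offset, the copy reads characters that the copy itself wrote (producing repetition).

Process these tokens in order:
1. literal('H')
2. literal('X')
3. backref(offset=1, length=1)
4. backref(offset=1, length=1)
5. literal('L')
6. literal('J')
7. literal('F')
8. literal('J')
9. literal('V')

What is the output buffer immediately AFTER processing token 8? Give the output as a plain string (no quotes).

Token 1: literal('H'). Output: "H"
Token 2: literal('X'). Output: "HX"
Token 3: backref(off=1, len=1). Copied 'X' from pos 1. Output: "HXX"
Token 4: backref(off=1, len=1). Copied 'X' from pos 2. Output: "HXXX"
Token 5: literal('L'). Output: "HXXXL"
Token 6: literal('J'). Output: "HXXXLJ"
Token 7: literal('F'). Output: "HXXXLJF"
Token 8: literal('J'). Output: "HXXXLJFJ"

Answer: HXXXLJFJ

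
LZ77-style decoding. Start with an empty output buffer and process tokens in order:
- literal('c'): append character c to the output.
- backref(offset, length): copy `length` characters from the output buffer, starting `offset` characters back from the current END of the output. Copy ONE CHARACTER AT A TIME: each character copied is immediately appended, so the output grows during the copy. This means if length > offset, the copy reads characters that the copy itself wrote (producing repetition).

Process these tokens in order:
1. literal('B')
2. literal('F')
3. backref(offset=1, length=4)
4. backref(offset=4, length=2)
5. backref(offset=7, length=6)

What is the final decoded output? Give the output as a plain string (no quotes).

Answer: BFFFFFFFFFFFFF

Derivation:
Token 1: literal('B'). Output: "B"
Token 2: literal('F'). Output: "BF"
Token 3: backref(off=1, len=4) (overlapping!). Copied 'FFFF' from pos 1. Output: "BFFFFF"
Token 4: backref(off=4, len=2). Copied 'FF' from pos 2. Output: "BFFFFFFF"
Token 5: backref(off=7, len=6). Copied 'FFFFFF' from pos 1. Output: "BFFFFFFFFFFFFF"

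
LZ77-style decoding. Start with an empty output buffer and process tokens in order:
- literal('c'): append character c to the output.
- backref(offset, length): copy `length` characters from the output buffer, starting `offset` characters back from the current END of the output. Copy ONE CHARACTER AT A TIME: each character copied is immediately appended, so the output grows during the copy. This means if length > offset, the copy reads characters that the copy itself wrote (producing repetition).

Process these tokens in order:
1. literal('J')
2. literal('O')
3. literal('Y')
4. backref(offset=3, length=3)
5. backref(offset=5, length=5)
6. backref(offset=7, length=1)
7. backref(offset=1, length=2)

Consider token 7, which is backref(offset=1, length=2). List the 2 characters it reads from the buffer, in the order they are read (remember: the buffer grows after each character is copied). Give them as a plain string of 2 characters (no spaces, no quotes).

Token 1: literal('J'). Output: "J"
Token 2: literal('O'). Output: "JO"
Token 3: literal('Y'). Output: "JOY"
Token 4: backref(off=3, len=3). Copied 'JOY' from pos 0. Output: "JOYJOY"
Token 5: backref(off=5, len=5). Copied 'OYJOY' from pos 1. Output: "JOYJOYOYJOY"
Token 6: backref(off=7, len=1). Copied 'O' from pos 4. Output: "JOYJOYOYJOYO"
Token 7: backref(off=1, len=2). Buffer before: "JOYJOYOYJOYO" (len 12)
  byte 1: read out[11]='O', append. Buffer now: "JOYJOYOYJOYOO"
  byte 2: read out[12]='O', append. Buffer now: "JOYJOYOYJOYOOO"

Answer: OO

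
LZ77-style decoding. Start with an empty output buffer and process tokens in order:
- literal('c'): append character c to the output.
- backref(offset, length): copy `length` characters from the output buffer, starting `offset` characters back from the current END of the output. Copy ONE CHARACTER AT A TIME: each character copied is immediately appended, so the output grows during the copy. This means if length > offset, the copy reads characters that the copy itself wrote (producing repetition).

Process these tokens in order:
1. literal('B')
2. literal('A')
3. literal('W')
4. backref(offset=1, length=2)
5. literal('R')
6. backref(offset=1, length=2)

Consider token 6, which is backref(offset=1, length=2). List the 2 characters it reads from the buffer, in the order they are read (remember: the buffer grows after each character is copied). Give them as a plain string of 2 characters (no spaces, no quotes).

Token 1: literal('B'). Output: "B"
Token 2: literal('A'). Output: "BA"
Token 3: literal('W'). Output: "BAW"
Token 4: backref(off=1, len=2) (overlapping!). Copied 'WW' from pos 2. Output: "BAWWW"
Token 5: literal('R'). Output: "BAWWWR"
Token 6: backref(off=1, len=2). Buffer before: "BAWWWR" (len 6)
  byte 1: read out[5]='R', append. Buffer now: "BAWWWRR"
  byte 2: read out[6]='R', append. Buffer now: "BAWWWRRR"

Answer: RR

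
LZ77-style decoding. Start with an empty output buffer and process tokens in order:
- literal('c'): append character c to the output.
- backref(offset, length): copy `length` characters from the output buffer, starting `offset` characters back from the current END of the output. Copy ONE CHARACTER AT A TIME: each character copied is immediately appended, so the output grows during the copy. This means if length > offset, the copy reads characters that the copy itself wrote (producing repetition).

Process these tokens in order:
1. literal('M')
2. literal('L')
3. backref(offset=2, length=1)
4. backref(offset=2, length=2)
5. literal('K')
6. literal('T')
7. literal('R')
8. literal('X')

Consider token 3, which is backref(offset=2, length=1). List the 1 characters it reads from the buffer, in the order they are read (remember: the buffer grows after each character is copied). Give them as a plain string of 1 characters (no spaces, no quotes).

Answer: M

Derivation:
Token 1: literal('M'). Output: "M"
Token 2: literal('L'). Output: "ML"
Token 3: backref(off=2, len=1). Buffer before: "ML" (len 2)
  byte 1: read out[0]='M', append. Buffer now: "MLM"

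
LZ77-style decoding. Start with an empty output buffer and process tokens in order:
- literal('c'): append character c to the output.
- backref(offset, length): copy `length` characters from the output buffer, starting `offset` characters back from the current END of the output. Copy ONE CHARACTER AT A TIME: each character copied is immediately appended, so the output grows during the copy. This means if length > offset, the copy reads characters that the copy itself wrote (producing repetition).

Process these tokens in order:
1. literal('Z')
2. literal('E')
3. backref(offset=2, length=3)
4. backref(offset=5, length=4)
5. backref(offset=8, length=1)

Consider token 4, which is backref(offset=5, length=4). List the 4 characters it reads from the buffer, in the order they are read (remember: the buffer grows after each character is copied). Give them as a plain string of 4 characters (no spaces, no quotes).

Token 1: literal('Z'). Output: "Z"
Token 2: literal('E'). Output: "ZE"
Token 3: backref(off=2, len=3) (overlapping!). Copied 'ZEZ' from pos 0. Output: "ZEZEZ"
Token 4: backref(off=5, len=4). Buffer before: "ZEZEZ" (len 5)
  byte 1: read out[0]='Z', append. Buffer now: "ZEZEZZ"
  byte 2: read out[1]='E', append. Buffer now: "ZEZEZZE"
  byte 3: read out[2]='Z', append. Buffer now: "ZEZEZZEZ"
  byte 4: read out[3]='E', append. Buffer now: "ZEZEZZEZE"

Answer: ZEZE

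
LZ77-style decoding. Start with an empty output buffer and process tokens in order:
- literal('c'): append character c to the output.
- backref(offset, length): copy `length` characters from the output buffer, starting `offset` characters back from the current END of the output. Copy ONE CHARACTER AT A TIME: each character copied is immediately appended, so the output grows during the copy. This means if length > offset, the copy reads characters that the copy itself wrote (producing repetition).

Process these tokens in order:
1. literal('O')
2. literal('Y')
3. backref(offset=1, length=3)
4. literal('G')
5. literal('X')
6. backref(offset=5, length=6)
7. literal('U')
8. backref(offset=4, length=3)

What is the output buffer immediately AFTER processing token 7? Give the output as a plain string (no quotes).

Token 1: literal('O'). Output: "O"
Token 2: literal('Y'). Output: "OY"
Token 3: backref(off=1, len=3) (overlapping!). Copied 'YYY' from pos 1. Output: "OYYYY"
Token 4: literal('G'). Output: "OYYYYG"
Token 5: literal('X'). Output: "OYYYYGX"
Token 6: backref(off=5, len=6) (overlapping!). Copied 'YYYGXY' from pos 2. Output: "OYYYYGXYYYGXY"
Token 7: literal('U'). Output: "OYYYYGXYYYGXYU"

Answer: OYYYYGXYYYGXYU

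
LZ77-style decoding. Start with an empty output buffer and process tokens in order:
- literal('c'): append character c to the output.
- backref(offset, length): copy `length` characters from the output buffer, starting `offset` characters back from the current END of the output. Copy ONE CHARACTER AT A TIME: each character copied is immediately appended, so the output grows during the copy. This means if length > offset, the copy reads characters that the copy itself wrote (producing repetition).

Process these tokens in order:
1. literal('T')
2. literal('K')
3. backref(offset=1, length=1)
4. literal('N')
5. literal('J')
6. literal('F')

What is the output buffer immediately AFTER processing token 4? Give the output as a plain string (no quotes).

Answer: TKKN

Derivation:
Token 1: literal('T'). Output: "T"
Token 2: literal('K'). Output: "TK"
Token 3: backref(off=1, len=1). Copied 'K' from pos 1. Output: "TKK"
Token 4: literal('N'). Output: "TKKN"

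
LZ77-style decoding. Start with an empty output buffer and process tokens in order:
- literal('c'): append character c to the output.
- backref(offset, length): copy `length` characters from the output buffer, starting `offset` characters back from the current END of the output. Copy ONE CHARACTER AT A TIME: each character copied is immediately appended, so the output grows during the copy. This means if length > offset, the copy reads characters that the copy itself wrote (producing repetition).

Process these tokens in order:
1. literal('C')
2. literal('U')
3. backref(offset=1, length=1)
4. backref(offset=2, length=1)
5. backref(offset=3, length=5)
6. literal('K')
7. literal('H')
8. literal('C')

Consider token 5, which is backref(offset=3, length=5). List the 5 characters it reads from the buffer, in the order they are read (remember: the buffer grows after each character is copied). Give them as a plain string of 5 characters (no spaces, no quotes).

Token 1: literal('C'). Output: "C"
Token 2: literal('U'). Output: "CU"
Token 3: backref(off=1, len=1). Copied 'U' from pos 1. Output: "CUU"
Token 4: backref(off=2, len=1). Copied 'U' from pos 1. Output: "CUUU"
Token 5: backref(off=3, len=5). Buffer before: "CUUU" (len 4)
  byte 1: read out[1]='U', append. Buffer now: "CUUUU"
  byte 2: read out[2]='U', append. Buffer now: "CUUUUU"
  byte 3: read out[3]='U', append. Buffer now: "CUUUUUU"
  byte 4: read out[4]='U', append. Buffer now: "CUUUUUUU"
  byte 5: read out[5]='U', append. Buffer now: "CUUUUUUUU"

Answer: UUUUU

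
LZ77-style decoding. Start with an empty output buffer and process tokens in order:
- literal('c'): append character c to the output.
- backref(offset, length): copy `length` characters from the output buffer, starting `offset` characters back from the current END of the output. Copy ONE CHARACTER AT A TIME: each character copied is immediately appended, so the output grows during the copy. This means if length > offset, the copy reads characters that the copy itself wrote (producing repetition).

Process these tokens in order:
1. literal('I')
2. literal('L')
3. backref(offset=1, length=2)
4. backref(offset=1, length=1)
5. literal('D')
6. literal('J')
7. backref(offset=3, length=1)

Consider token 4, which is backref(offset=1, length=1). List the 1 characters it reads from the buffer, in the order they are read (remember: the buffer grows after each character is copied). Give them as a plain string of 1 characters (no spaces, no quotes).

Token 1: literal('I'). Output: "I"
Token 2: literal('L'). Output: "IL"
Token 3: backref(off=1, len=2) (overlapping!). Copied 'LL' from pos 1. Output: "ILLL"
Token 4: backref(off=1, len=1). Buffer before: "ILLL" (len 4)
  byte 1: read out[3]='L', append. Buffer now: "ILLLL"

Answer: L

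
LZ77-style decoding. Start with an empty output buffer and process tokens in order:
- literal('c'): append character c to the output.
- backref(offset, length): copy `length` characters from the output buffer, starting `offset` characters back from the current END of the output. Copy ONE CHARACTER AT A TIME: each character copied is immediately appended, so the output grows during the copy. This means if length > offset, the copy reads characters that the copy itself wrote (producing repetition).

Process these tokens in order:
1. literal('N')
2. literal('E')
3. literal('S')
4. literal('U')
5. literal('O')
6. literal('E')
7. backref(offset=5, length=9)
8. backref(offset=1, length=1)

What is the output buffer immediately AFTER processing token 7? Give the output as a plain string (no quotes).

Token 1: literal('N'). Output: "N"
Token 2: literal('E'). Output: "NE"
Token 3: literal('S'). Output: "NES"
Token 4: literal('U'). Output: "NESU"
Token 5: literal('O'). Output: "NESUO"
Token 6: literal('E'). Output: "NESUOE"
Token 7: backref(off=5, len=9) (overlapping!). Copied 'ESUOEESUO' from pos 1. Output: "NESUOEESUOEESUO"

Answer: NESUOEESUOEESUO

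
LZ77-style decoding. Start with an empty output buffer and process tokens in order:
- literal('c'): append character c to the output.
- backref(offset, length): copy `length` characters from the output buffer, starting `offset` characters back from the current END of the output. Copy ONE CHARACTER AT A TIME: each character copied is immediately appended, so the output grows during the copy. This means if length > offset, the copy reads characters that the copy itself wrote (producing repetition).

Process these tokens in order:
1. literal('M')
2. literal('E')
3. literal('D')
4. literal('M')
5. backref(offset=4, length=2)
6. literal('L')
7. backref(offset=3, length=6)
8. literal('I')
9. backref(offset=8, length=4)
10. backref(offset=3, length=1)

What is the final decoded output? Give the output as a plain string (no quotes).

Answer: MEDMMELMELMELILMELM

Derivation:
Token 1: literal('M'). Output: "M"
Token 2: literal('E'). Output: "ME"
Token 3: literal('D'). Output: "MED"
Token 4: literal('M'). Output: "MEDM"
Token 5: backref(off=4, len=2). Copied 'ME' from pos 0. Output: "MEDMME"
Token 6: literal('L'). Output: "MEDMMEL"
Token 7: backref(off=3, len=6) (overlapping!). Copied 'MELMEL' from pos 4. Output: "MEDMMELMELMEL"
Token 8: literal('I'). Output: "MEDMMELMELMELI"
Token 9: backref(off=8, len=4). Copied 'LMEL' from pos 6. Output: "MEDMMELMELMELILMEL"
Token 10: backref(off=3, len=1). Copied 'M' from pos 15. Output: "MEDMMELMELMELILMELM"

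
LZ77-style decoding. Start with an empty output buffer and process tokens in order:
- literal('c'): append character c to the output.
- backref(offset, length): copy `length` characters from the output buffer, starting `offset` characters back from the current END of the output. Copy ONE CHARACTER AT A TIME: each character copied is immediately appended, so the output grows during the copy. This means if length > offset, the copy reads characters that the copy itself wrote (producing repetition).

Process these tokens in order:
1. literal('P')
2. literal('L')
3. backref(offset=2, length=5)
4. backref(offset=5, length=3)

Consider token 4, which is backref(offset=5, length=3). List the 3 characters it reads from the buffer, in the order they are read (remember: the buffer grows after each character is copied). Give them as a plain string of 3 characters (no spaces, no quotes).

Answer: PLP

Derivation:
Token 1: literal('P'). Output: "P"
Token 2: literal('L'). Output: "PL"
Token 3: backref(off=2, len=5) (overlapping!). Copied 'PLPLP' from pos 0. Output: "PLPLPLP"
Token 4: backref(off=5, len=3). Buffer before: "PLPLPLP" (len 7)
  byte 1: read out[2]='P', append. Buffer now: "PLPLPLPP"
  byte 2: read out[3]='L', append. Buffer now: "PLPLPLPPL"
  byte 3: read out[4]='P', append. Buffer now: "PLPLPLPPLP"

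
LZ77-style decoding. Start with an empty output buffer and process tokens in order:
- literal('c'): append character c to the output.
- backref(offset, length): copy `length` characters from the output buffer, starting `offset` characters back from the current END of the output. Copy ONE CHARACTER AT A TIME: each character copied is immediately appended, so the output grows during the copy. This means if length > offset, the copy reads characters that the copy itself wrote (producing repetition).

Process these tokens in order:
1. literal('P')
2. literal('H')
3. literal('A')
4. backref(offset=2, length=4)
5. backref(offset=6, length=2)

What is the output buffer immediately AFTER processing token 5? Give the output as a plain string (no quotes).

Answer: PHAHAHAHA

Derivation:
Token 1: literal('P'). Output: "P"
Token 2: literal('H'). Output: "PH"
Token 3: literal('A'). Output: "PHA"
Token 4: backref(off=2, len=4) (overlapping!). Copied 'HAHA' from pos 1. Output: "PHAHAHA"
Token 5: backref(off=6, len=2). Copied 'HA' from pos 1. Output: "PHAHAHAHA"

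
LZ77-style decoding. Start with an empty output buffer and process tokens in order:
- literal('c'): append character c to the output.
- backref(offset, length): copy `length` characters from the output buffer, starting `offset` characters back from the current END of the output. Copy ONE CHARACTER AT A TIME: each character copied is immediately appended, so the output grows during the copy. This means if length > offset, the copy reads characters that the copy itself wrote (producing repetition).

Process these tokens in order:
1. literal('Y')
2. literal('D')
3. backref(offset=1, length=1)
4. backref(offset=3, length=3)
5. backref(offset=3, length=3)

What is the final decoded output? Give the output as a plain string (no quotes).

Answer: YDDYDDYDD

Derivation:
Token 1: literal('Y'). Output: "Y"
Token 2: literal('D'). Output: "YD"
Token 3: backref(off=1, len=1). Copied 'D' from pos 1. Output: "YDD"
Token 4: backref(off=3, len=3). Copied 'YDD' from pos 0. Output: "YDDYDD"
Token 5: backref(off=3, len=3). Copied 'YDD' from pos 3. Output: "YDDYDDYDD"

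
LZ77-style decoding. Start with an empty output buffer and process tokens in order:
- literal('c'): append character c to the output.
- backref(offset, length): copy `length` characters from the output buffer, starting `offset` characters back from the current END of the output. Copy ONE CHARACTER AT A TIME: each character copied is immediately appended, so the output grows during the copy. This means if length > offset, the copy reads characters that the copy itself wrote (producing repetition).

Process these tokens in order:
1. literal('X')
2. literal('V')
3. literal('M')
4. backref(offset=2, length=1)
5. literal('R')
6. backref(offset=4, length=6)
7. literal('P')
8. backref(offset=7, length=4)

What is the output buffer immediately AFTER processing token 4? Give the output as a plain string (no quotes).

Answer: XVMV

Derivation:
Token 1: literal('X'). Output: "X"
Token 2: literal('V'). Output: "XV"
Token 3: literal('M'). Output: "XVM"
Token 4: backref(off=2, len=1). Copied 'V' from pos 1. Output: "XVMV"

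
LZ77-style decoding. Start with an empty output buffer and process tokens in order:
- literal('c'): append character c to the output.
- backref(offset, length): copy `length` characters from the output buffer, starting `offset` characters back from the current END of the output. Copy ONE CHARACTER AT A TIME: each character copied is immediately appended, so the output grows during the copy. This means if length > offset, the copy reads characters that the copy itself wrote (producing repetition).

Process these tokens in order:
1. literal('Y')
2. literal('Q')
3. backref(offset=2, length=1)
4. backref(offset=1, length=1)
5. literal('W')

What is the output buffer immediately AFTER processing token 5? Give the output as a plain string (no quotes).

Token 1: literal('Y'). Output: "Y"
Token 2: literal('Q'). Output: "YQ"
Token 3: backref(off=2, len=1). Copied 'Y' from pos 0. Output: "YQY"
Token 4: backref(off=1, len=1). Copied 'Y' from pos 2. Output: "YQYY"
Token 5: literal('W'). Output: "YQYYW"

Answer: YQYYW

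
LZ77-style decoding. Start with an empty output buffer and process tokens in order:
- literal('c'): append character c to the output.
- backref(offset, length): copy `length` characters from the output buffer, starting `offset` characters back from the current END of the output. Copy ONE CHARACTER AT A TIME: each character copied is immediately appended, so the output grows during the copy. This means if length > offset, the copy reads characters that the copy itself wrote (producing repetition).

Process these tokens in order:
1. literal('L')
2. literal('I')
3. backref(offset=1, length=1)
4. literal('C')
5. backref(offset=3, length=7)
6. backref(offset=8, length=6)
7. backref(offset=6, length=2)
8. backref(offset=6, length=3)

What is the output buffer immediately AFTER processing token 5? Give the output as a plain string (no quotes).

Token 1: literal('L'). Output: "L"
Token 2: literal('I'). Output: "LI"
Token 3: backref(off=1, len=1). Copied 'I' from pos 1. Output: "LII"
Token 4: literal('C'). Output: "LIIC"
Token 5: backref(off=3, len=7) (overlapping!). Copied 'IICIICI' from pos 1. Output: "LIICIICIICI"

Answer: LIICIICIICI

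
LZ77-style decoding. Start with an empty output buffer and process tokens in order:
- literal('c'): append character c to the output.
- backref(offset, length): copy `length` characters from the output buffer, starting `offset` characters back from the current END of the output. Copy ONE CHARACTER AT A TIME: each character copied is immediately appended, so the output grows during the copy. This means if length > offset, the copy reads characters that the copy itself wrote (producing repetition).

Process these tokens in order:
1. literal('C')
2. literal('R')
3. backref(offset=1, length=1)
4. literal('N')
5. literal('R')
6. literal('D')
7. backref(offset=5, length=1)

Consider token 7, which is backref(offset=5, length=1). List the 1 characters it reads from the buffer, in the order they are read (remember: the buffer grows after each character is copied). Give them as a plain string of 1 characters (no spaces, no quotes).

Answer: R

Derivation:
Token 1: literal('C'). Output: "C"
Token 2: literal('R'). Output: "CR"
Token 3: backref(off=1, len=1). Copied 'R' from pos 1. Output: "CRR"
Token 4: literal('N'). Output: "CRRN"
Token 5: literal('R'). Output: "CRRNR"
Token 6: literal('D'). Output: "CRRNRD"
Token 7: backref(off=5, len=1). Buffer before: "CRRNRD" (len 6)
  byte 1: read out[1]='R', append. Buffer now: "CRRNRDR"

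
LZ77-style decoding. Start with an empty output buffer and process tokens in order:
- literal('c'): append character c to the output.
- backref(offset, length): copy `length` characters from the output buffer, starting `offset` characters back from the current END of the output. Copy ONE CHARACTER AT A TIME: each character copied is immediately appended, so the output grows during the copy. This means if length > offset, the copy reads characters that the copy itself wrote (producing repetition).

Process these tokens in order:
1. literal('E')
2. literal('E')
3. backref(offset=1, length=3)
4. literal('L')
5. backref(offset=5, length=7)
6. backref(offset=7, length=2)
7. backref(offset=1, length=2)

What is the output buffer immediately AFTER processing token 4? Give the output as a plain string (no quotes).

Token 1: literal('E'). Output: "E"
Token 2: literal('E'). Output: "EE"
Token 3: backref(off=1, len=3) (overlapping!). Copied 'EEE' from pos 1. Output: "EEEEE"
Token 4: literal('L'). Output: "EEEEEL"

Answer: EEEEEL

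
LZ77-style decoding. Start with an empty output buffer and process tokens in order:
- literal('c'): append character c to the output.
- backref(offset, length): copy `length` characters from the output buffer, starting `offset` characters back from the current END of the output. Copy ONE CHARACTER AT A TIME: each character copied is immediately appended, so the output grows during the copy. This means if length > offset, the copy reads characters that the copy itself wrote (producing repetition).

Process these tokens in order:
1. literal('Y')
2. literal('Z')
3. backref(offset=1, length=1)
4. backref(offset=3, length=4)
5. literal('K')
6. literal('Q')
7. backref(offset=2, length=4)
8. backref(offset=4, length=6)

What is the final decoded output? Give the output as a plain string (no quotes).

Token 1: literal('Y'). Output: "Y"
Token 2: literal('Z'). Output: "YZ"
Token 3: backref(off=1, len=1). Copied 'Z' from pos 1. Output: "YZZ"
Token 4: backref(off=3, len=4) (overlapping!). Copied 'YZZY' from pos 0. Output: "YZZYZZY"
Token 5: literal('K'). Output: "YZZYZZYK"
Token 6: literal('Q'). Output: "YZZYZZYKQ"
Token 7: backref(off=2, len=4) (overlapping!). Copied 'KQKQ' from pos 7. Output: "YZZYZZYKQKQKQ"
Token 8: backref(off=4, len=6) (overlapping!). Copied 'KQKQKQ' from pos 9. Output: "YZZYZZYKQKQKQKQKQKQ"

Answer: YZZYZZYKQKQKQKQKQKQ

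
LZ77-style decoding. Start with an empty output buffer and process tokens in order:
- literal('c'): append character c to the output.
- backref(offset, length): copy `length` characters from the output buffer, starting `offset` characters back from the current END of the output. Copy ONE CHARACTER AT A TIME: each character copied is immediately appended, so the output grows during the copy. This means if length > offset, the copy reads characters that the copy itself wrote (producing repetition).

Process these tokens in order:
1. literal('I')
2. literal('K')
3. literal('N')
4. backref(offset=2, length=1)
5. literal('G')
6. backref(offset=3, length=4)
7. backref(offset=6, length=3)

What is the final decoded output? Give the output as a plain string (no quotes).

Token 1: literal('I'). Output: "I"
Token 2: literal('K'). Output: "IK"
Token 3: literal('N'). Output: "IKN"
Token 4: backref(off=2, len=1). Copied 'K' from pos 1. Output: "IKNK"
Token 5: literal('G'). Output: "IKNKG"
Token 6: backref(off=3, len=4) (overlapping!). Copied 'NKGN' from pos 2. Output: "IKNKGNKGN"
Token 7: backref(off=6, len=3). Copied 'KGN' from pos 3. Output: "IKNKGNKGNKGN"

Answer: IKNKGNKGNKGN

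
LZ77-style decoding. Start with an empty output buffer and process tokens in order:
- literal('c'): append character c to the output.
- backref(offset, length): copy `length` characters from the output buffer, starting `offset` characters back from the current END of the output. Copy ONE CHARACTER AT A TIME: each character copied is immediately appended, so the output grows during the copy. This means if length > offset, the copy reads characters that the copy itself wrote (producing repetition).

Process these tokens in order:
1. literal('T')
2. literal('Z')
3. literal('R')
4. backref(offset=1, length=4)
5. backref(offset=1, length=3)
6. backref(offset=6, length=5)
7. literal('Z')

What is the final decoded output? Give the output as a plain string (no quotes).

Answer: TZRRRRRRRRRRRRRZ

Derivation:
Token 1: literal('T'). Output: "T"
Token 2: literal('Z'). Output: "TZ"
Token 3: literal('R'). Output: "TZR"
Token 4: backref(off=1, len=4) (overlapping!). Copied 'RRRR' from pos 2. Output: "TZRRRRR"
Token 5: backref(off=1, len=3) (overlapping!). Copied 'RRR' from pos 6. Output: "TZRRRRRRRR"
Token 6: backref(off=6, len=5). Copied 'RRRRR' from pos 4. Output: "TZRRRRRRRRRRRRR"
Token 7: literal('Z'). Output: "TZRRRRRRRRRRRRRZ"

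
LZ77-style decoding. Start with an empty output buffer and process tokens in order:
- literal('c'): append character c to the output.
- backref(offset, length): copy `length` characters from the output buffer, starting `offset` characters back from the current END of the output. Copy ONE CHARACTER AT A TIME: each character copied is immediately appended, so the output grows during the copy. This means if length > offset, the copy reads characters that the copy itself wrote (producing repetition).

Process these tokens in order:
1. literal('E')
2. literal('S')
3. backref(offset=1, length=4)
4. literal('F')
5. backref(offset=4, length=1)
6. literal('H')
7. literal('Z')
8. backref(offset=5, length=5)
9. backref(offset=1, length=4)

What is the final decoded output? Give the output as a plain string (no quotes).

Token 1: literal('E'). Output: "E"
Token 2: literal('S'). Output: "ES"
Token 3: backref(off=1, len=4) (overlapping!). Copied 'SSSS' from pos 1. Output: "ESSSSS"
Token 4: literal('F'). Output: "ESSSSSF"
Token 5: backref(off=4, len=1). Copied 'S' from pos 3. Output: "ESSSSSFS"
Token 6: literal('H'). Output: "ESSSSSFSH"
Token 7: literal('Z'). Output: "ESSSSSFSHZ"
Token 8: backref(off=5, len=5). Copied 'SFSHZ' from pos 5. Output: "ESSSSSFSHZSFSHZ"
Token 9: backref(off=1, len=4) (overlapping!). Copied 'ZZZZ' from pos 14. Output: "ESSSSSFSHZSFSHZZZZZ"

Answer: ESSSSSFSHZSFSHZZZZZ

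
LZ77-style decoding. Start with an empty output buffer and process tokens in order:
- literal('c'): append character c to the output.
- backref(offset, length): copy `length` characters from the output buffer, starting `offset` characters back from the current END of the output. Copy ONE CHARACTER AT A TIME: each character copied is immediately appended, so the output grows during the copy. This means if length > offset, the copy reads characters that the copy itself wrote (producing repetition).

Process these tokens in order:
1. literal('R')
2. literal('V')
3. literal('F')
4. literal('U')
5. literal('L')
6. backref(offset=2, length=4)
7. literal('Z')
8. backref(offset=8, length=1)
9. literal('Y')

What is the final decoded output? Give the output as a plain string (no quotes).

Token 1: literal('R'). Output: "R"
Token 2: literal('V'). Output: "RV"
Token 3: literal('F'). Output: "RVF"
Token 4: literal('U'). Output: "RVFU"
Token 5: literal('L'). Output: "RVFUL"
Token 6: backref(off=2, len=4) (overlapping!). Copied 'ULUL' from pos 3. Output: "RVFULULUL"
Token 7: literal('Z'). Output: "RVFULULULZ"
Token 8: backref(off=8, len=1). Copied 'F' from pos 2. Output: "RVFULULULZF"
Token 9: literal('Y'). Output: "RVFULULULZFY"

Answer: RVFULULULZFY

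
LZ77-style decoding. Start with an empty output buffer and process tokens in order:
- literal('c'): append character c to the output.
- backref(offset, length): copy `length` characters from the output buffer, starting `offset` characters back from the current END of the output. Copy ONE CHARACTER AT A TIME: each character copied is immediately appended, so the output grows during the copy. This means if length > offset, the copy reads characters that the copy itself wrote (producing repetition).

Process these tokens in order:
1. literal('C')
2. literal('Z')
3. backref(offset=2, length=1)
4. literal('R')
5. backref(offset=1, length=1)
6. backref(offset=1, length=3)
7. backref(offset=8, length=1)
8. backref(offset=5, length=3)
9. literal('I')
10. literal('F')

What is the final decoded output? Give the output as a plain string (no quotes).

Answer: CZCRRRRRCRRRIF

Derivation:
Token 1: literal('C'). Output: "C"
Token 2: literal('Z'). Output: "CZ"
Token 3: backref(off=2, len=1). Copied 'C' from pos 0. Output: "CZC"
Token 4: literal('R'). Output: "CZCR"
Token 5: backref(off=1, len=1). Copied 'R' from pos 3. Output: "CZCRR"
Token 6: backref(off=1, len=3) (overlapping!). Copied 'RRR' from pos 4. Output: "CZCRRRRR"
Token 7: backref(off=8, len=1). Copied 'C' from pos 0. Output: "CZCRRRRRC"
Token 8: backref(off=5, len=3). Copied 'RRR' from pos 4. Output: "CZCRRRRRCRRR"
Token 9: literal('I'). Output: "CZCRRRRRCRRRI"
Token 10: literal('F'). Output: "CZCRRRRRCRRRIF"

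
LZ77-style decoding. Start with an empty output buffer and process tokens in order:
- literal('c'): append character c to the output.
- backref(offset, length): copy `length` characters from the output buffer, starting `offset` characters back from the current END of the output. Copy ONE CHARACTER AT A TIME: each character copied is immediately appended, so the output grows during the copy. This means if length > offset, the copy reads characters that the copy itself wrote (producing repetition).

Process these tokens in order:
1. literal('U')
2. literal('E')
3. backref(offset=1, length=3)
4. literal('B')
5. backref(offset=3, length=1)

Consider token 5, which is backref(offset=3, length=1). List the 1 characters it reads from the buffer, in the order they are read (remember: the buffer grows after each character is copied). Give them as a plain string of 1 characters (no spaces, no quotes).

Token 1: literal('U'). Output: "U"
Token 2: literal('E'). Output: "UE"
Token 3: backref(off=1, len=3) (overlapping!). Copied 'EEE' from pos 1. Output: "UEEEE"
Token 4: literal('B'). Output: "UEEEEB"
Token 5: backref(off=3, len=1). Buffer before: "UEEEEB" (len 6)
  byte 1: read out[3]='E', append. Buffer now: "UEEEEBE"

Answer: E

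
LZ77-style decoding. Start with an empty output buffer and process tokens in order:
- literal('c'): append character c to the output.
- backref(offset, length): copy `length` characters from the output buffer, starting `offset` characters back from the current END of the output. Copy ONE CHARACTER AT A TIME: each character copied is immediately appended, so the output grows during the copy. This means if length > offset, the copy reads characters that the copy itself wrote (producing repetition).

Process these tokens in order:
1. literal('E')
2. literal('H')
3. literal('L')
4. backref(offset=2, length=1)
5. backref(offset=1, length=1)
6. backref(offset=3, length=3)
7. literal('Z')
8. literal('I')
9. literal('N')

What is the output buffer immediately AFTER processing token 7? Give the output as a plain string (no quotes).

Token 1: literal('E'). Output: "E"
Token 2: literal('H'). Output: "EH"
Token 3: literal('L'). Output: "EHL"
Token 4: backref(off=2, len=1). Copied 'H' from pos 1. Output: "EHLH"
Token 5: backref(off=1, len=1). Copied 'H' from pos 3. Output: "EHLHH"
Token 6: backref(off=3, len=3). Copied 'LHH' from pos 2. Output: "EHLHHLHH"
Token 7: literal('Z'). Output: "EHLHHLHHZ"

Answer: EHLHHLHHZ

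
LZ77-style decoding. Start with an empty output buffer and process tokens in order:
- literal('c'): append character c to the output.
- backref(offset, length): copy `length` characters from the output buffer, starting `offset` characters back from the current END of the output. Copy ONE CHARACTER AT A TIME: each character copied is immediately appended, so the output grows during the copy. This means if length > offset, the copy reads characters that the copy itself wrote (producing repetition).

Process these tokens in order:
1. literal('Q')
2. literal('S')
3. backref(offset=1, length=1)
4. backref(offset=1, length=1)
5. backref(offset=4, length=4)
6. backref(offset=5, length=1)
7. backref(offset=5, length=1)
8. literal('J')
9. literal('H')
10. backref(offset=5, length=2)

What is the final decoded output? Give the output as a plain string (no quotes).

Answer: QSSSQSSSSQJHSS

Derivation:
Token 1: literal('Q'). Output: "Q"
Token 2: literal('S'). Output: "QS"
Token 3: backref(off=1, len=1). Copied 'S' from pos 1. Output: "QSS"
Token 4: backref(off=1, len=1). Copied 'S' from pos 2. Output: "QSSS"
Token 5: backref(off=4, len=4). Copied 'QSSS' from pos 0. Output: "QSSSQSSS"
Token 6: backref(off=5, len=1). Copied 'S' from pos 3. Output: "QSSSQSSSS"
Token 7: backref(off=5, len=1). Copied 'Q' from pos 4. Output: "QSSSQSSSSQ"
Token 8: literal('J'). Output: "QSSSQSSSSQJ"
Token 9: literal('H'). Output: "QSSSQSSSSQJH"
Token 10: backref(off=5, len=2). Copied 'SS' from pos 7. Output: "QSSSQSSSSQJHSS"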